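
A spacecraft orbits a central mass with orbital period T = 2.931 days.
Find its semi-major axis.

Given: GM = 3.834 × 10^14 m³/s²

Convert to SI: T = 2.931 days = 253238 s.
Invert Kepler's third law: a = (GM · T² / (4π²))^(1/3).
Substituting T = 253238 s and GM = 3.834e+14 m³/s²:
a = (3.834e+14 · (253238)² / (4π²))^(1/3) m
a ≈ 8.54e+07 m = 8.54 × 10^7 m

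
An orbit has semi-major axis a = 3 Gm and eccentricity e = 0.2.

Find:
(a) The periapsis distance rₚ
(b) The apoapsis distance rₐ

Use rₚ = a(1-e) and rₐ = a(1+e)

Convert to SI: a = 3 Gm = 3e+09 m.
(a) rₚ = a(1 − e) = 3e+09 · (1 − 0.2) = 3e+09 · 0.8 ≈ 2.4e+09 m = 2.4 Gm.
(b) rₐ = a(1 + e) = 3e+09 · (1 + 0.2) = 3e+09 · 1.2 ≈ 3.6e+09 m = 3.6 Gm.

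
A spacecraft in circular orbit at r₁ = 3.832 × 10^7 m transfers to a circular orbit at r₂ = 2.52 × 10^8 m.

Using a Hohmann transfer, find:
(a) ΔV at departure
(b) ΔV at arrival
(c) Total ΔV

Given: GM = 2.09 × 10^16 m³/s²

Transfer semi-major axis: a_t = (r₁ + r₂)/2 = (3.832e+07 + 2.52e+08)/2 = 1.4516e+08 m.
Circular speeds: v₁ = √(GM/r₁) = 23354 m/s, v₂ = √(GM/r₂) = 9106.95 m/s.
Transfer speeds (vis-viva v² = GM(2/r − 1/a_t)): v₁ᵗ = 30770.7 m/s, v₂ᵗ = 4679.1 m/s.
(a) ΔV₁ = |v₁ᵗ − v₁| ≈ 7417 m/s = 7.417 km/s.
(b) ΔV₂ = |v₂ − v₂ᵗ| ≈ 4428 m/s = 4.428 km/s.
(c) ΔV_total = ΔV₁ + ΔV₂ ≈ 1.184e+04 m/s = 11.84 km/s.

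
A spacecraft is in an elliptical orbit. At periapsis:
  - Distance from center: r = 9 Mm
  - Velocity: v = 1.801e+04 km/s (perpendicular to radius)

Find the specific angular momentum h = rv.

Convert to SI: r = 9 Mm = 9e+06 m; v = 1.801e+04 km/s = 1.801e+07 m/s.
With v perpendicular to r, h = r · v.
h = 9e+06 · 1.801e+07 m²/s ≈ 1.621e+14 m²/s.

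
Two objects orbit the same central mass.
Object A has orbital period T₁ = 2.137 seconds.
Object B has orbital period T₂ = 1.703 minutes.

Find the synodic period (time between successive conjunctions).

Convert to SI: T₂ = 1.703 minutes = 102.18 s.
T_syn = |T₁ · T₂ / (T₁ − T₂)|.
T_syn = |2.137 · 102.18 / (2.137 − 102.18)| s ≈ 2.183 s = 2.183 seconds.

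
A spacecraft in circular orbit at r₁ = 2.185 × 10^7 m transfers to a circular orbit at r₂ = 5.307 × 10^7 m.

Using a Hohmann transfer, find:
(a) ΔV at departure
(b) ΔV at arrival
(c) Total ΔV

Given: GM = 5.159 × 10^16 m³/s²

Transfer semi-major axis: a_t = (r₁ + r₂)/2 = (2.185e+07 + 5.307e+07)/2 = 3.746e+07 m.
Circular speeds: v₁ = √(GM/r₁) = 48591.1 m/s, v₂ = √(GM/r₂) = 31178.7 m/s.
Transfer speeds (vis-viva v² = GM(2/r − 1/a_t)): v₁ᵗ = 57835.9 m/s, v₂ᵗ = 23812.2 m/s.
(a) ΔV₁ = |v₁ᵗ − v₁| ≈ 9245 m/s = 9.245 km/s.
(b) ΔV₂ = |v₂ − v₂ᵗ| ≈ 7366 m/s = 7.366 km/s.
(c) ΔV_total = ΔV₁ + ΔV₂ ≈ 1.661e+04 m/s = 16.61 km/s.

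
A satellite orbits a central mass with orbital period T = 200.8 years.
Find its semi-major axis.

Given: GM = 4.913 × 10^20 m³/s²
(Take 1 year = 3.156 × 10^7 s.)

Convert to SI: T = 200.8 years = 6.33725e+09 s.
Invert Kepler's third law: a = (GM · T² / (4π²))^(1/3).
Substituting T = 6.33725e+09 s and GM = 4.913e+20 m³/s²:
a = (4.913e+20 · (6.33725e+09)² / (4π²))^(1/3) m
a ≈ 7.936e+12 m = 7.936 Tm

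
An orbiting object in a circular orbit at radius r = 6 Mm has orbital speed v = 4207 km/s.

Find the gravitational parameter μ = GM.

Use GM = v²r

Convert to SI: r = 6 Mm = 6e+06 m; v = 4207 km/s = 4.207e+06 m/s.
For a circular orbit v² = GM/r, so GM = v² · r.
GM = (4.207e+06)² · 6e+06 m³/s² ≈ 1.062e+20 m³/s² = 1.062 × 10^20 m³/s².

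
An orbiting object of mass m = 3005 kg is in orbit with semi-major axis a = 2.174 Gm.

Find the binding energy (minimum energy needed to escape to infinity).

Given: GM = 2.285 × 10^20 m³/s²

Convert to SI: a = 2.174 Gm = 2.174e+09 m.
Total orbital energy is E = −GMm/(2a); binding energy is E_bind = −E = GMm/(2a).
E_bind = 2.285e+20 · 3005 / (2 · 2.174e+09) J ≈ 1.579e+14 J = 157.9 TJ.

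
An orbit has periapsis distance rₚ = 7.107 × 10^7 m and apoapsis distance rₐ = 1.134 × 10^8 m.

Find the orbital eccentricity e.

e = (rₐ − rₚ) / (rₐ + rₚ).
e = (1.134e+08 − 7.107e+07) / (1.134e+08 + 7.107e+07) = 4.233e+07 / 1.8447e+08 ≈ 0.2295.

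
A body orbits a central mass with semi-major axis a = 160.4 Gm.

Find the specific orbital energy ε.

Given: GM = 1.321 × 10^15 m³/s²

Convert to SI: a = 160.4 Gm = 1.604e+11 m.
ε = −GM / (2a).
ε = −1.321e+15 / (2 · 1.604e+11) J/kg ≈ -4118 J/kg = -4.118 kJ/kg.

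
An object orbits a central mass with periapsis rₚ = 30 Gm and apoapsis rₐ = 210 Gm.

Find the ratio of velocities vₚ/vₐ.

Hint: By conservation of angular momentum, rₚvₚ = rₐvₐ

Convert to SI: rₚ = 30 Gm = 3e+10 m; rₐ = 210 Gm = 2.1e+11 m.
Conservation of angular momentum gives rₚvₚ = rₐvₐ, so vₚ/vₐ = rₐ/rₚ.
vₚ/vₐ = 2.1e+11 / 3e+10 ≈ 7.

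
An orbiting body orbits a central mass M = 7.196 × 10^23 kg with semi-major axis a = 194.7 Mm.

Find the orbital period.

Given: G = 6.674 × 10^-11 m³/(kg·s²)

Convert to SI: a = 194.7 Mm = 1.947e+08 m.
GM = G · M = 6.674e-11 · 7.196e+23 = 4.80261e+13 m³/s².
Kepler's third law: T = 2π √(a³ / GM).
Substituting a = 1.947e+08 m and GM = 4.80261e+13 m³/s²:
T = 2π √((1.947e+08)³ / 4.80261e+13) s
T ≈ 2.463e+06 s = 28.51 days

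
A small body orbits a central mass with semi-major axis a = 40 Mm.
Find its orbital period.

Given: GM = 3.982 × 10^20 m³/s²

Convert to SI: a = 40 Mm = 4e+07 m.
Kepler's third law: T = 2π √(a³ / GM).
Substituting a = 4e+07 m and GM = 3.982e+20 m³/s²:
T = 2π √((4e+07)³ / 3.982e+20) s
T ≈ 79.66 s = 1.328 minutes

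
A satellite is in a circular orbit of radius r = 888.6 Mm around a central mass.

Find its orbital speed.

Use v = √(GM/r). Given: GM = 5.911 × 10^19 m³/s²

Convert to SI: r = 888.6 Mm = 8.886e+08 m.
For a circular orbit, gravity supplies the centripetal force, so v = √(GM / r).
v = √(5.911e+19 / 8.886e+08) m/s ≈ 2.579e+05 m/s = 257.9 km/s.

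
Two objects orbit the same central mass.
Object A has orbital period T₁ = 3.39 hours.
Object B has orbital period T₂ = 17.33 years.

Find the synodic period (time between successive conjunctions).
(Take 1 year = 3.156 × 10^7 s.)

Convert to SI: T₁ = 3.39 hours = 12204 s; T₂ = 17.33 years = 5.46935e+08 s.
T_syn = |T₁ · T₂ / (T₁ − T₂)|.
T_syn = |12204 · 5.46935e+08 / (12204 − 5.46935e+08)| s ≈ 1.22e+04 s = 3.39 hours.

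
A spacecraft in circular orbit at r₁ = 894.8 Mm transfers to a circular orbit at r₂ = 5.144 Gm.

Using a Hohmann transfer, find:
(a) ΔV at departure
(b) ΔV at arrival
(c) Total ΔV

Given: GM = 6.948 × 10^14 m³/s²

Convert to SI: r₁ = 894.8 Mm = 8.948e+08 m; r₂ = 5.144 Gm = 5.144e+09 m.
Transfer semi-major axis: a_t = (r₁ + r₂)/2 = (8.948e+08 + 5.144e+09)/2 = 3.0194e+09 m.
Circular speeds: v₁ = √(GM/r₁) = 881.185 m/s, v₂ = √(GM/r₂) = 367.519 m/s.
Transfer speeds (vis-viva v² = GM(2/r − 1/a_t)): v₁ᵗ = 1150.16 m/s, v₂ᵗ = 200.07 m/s.
(a) ΔV₁ = |v₁ᵗ − v₁| ≈ 269 m/s = 269 m/s.
(b) ΔV₂ = |v₂ − v₂ᵗ| ≈ 167.4 m/s = 167.4 m/s.
(c) ΔV_total = ΔV₁ + ΔV₂ ≈ 436.4 m/s = 436.4 m/s.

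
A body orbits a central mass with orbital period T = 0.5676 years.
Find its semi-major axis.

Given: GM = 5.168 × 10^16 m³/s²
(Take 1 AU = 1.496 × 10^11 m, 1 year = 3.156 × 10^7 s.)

Convert to SI: T = 0.5676 years = 1.79135e+07 s.
Invert Kepler's third law: a = (GM · T² / (4π²))^(1/3).
Substituting T = 1.79135e+07 s and GM = 5.168e+16 m³/s²:
a = (5.168e+16 · (1.79135e+07)² / (4π²))^(1/3) m
a ≈ 7.489e+09 m = 0.05006 AU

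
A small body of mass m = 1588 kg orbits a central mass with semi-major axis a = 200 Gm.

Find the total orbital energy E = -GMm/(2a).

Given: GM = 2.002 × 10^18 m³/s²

Convert to SI: a = 200 Gm = 2e+11 m.
E = −GMm / (2a).
E = −2.002e+18 · 1588 / (2 · 2e+11) J ≈ -7.948e+09 J = -7.948 GJ.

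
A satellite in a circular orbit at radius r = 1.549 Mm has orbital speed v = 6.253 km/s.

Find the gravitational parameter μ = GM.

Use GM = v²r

Convert to SI: r = 1.549 Mm = 1.549e+06 m; v = 6.253 km/s = 6253 m/s.
For a circular orbit v² = GM/r, so GM = v² · r.
GM = (6253)² · 1.549e+06 m³/s² ≈ 6.057e+13 m³/s² = 6.057 × 10^13 m³/s².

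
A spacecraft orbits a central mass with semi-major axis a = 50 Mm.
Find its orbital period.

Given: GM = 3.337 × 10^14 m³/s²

Convert to SI: a = 50 Mm = 5e+07 m.
Kepler's third law: T = 2π √(a³ / GM).
Substituting a = 5e+07 m and GM = 3.337e+14 m³/s²:
T = 2π √((5e+07)³ / 3.337e+14) s
T ≈ 1.216e+05 s = 1.407 days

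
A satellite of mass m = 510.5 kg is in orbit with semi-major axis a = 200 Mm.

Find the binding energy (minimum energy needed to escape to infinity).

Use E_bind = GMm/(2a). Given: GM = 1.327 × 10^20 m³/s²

Convert to SI: a = 200 Mm = 2e+08 m.
Total orbital energy is E = −GMm/(2a); binding energy is E_bind = −E = GMm/(2a).
E_bind = 1.327e+20 · 510.5 / (2 · 2e+08) J ≈ 1.694e+14 J = 169.4 TJ.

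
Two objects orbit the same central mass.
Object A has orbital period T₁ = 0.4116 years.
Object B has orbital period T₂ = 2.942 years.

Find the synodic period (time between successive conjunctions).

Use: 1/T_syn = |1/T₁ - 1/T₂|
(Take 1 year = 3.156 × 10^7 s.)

Convert to SI: T₁ = 0.4116 years = 1.29901e+07 s; T₂ = 2.942 years = 9.28495e+07 s.
T_syn = |T₁ · T₂ / (T₁ − T₂)|.
T_syn = |1.29901e+07 · 9.28495e+07 / (1.29901e+07 − 9.28495e+07)| s ≈ 1.51e+07 s = 0.4786 years.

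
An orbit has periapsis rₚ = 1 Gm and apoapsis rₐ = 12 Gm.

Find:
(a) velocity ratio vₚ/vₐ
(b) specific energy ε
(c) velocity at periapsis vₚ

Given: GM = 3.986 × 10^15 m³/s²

Convert to SI: rₚ = 1 Gm = 1e+09 m; rₐ = 12 Gm = 1.2e+10 m.
(a) Conservation of angular momentum (rₚvₚ = rₐvₐ) gives vₚ/vₐ = rₐ/rₚ = 1.2e+10/1e+09 ≈ 12
(b) With a = (rₚ + rₐ)/2 = 6.5e+09 m, ε = −GM/(2a) = −3.986e+15/(2 · 6.5e+09) J/kg ≈ -3.066e+05 J/kg
(c) With a = (rₚ + rₐ)/2 = 6.5e+09 m, vₚ = √(GM (2/rₚ − 1/a)) = √(3.986e+15 · (2/1e+09 − 1/6.5e+09)) m/s ≈ 2713 m/s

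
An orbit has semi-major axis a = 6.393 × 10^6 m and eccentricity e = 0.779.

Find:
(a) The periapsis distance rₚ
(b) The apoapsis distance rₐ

(a) rₚ = a(1 − e) = 6.393e+06 · (1 − 0.779) = 6.393e+06 · 0.221 ≈ 1.413e+06 m = 1.413 × 10^6 m.
(b) rₐ = a(1 + e) = 6.393e+06 · (1 + 0.779) = 6.393e+06 · 1.779 ≈ 1.137e+07 m = 1.137 × 10^7 m.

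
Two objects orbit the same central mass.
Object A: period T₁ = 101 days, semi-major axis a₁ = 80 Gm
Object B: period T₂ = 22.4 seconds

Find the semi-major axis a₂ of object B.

Convert to SI: T₁ = 101 days = 8.7264e+06 s; a₁ = 80 Gm = 8e+10 m.
Kepler's third law: (T₁/T₂)² = (a₁/a₂)³ ⇒ a₂ = a₁ · (T₂/T₁)^(2/3).
T₂/T₁ = 22.4 / 8.7264e+06 = 2.56692e-06.
a₂ = 8e+10 · (2.56692e-06)^(2/3) m ≈ 1.5e+07 m = 15 Mm.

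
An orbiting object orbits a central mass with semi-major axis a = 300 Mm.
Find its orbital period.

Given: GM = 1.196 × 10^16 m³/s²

Convert to SI: a = 300 Mm = 3e+08 m.
Kepler's third law: T = 2π √(a³ / GM).
Substituting a = 3e+08 m and GM = 1.196e+16 m³/s²:
T = 2π √((3e+08)³ / 1.196e+16) s
T ≈ 2.985e+05 s = 3.455 days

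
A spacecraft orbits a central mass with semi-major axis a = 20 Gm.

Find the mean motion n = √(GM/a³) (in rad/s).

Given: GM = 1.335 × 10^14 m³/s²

Convert to SI: a = 20 Gm = 2e+10 m.
n = √(GM / a³).
n = √(1.335e+14 / (2e+10)³) rad/s ≈ 4.085e-09 rad/s.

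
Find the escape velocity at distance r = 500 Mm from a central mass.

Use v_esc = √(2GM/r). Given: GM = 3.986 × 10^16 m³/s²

Convert to SI: r = 500 Mm = 5e+08 m.
Escape velocity comes from setting total energy to zero: ½v² − GM/r = 0 ⇒ v_esc = √(2GM / r).
v_esc = √(2 · 3.986e+16 / 5e+08) m/s ≈ 1.263e+04 m/s = 12.63 km/s.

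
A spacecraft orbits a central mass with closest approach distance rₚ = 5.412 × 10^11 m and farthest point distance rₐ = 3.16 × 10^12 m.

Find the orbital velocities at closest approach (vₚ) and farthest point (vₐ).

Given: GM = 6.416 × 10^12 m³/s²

Use the vis-viva equation v² = GM(2/r − 1/a) with a = (rₚ + rₐ)/2 = (5.412e+11 + 3.16e+12)/2 = 1.8506e+12 m.
vₚ = √(GM · (2/rₚ − 1/a)) = √(6.416e+12 · (2/5.412e+11 − 1/1.8506e+12)) m/s ≈ 4.499 m/s = 4.499 m/s.
vₐ = √(GM · (2/rₐ − 1/a)) = √(6.416e+12 · (2/3.16e+12 − 1/1.8506e+12)) m/s ≈ 0.7706 m/s = 0.7706 m/s.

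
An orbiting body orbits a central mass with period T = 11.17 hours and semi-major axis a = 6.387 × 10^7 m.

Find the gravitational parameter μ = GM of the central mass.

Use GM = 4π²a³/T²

Convert to SI: T = 11.17 hours = 40212 s.
GM = 4π² · a³ / T².
GM = 4π² · (6.387e+07)³ / (40212)² m³/s² ≈ 6.361e+15 m³/s² = 6.361 × 10^15 m³/s².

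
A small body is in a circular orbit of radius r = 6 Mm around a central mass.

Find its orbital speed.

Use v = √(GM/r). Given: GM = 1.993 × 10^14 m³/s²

Convert to SI: r = 6 Mm = 6e+06 m.
For a circular orbit, gravity supplies the centripetal force, so v = √(GM / r).
v = √(1.993e+14 / 6e+06) m/s ≈ 5763 m/s = 5.763 km/s.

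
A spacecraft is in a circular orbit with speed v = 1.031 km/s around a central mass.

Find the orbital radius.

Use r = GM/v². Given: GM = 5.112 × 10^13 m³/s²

Convert to SI: v = 1.031 km/s = 1031 m/s.
For a circular orbit, v² = GM / r, so r = GM / v².
r = 5.112e+13 / (1031)² m ≈ 4.809e+07 m = 48.09 Mm.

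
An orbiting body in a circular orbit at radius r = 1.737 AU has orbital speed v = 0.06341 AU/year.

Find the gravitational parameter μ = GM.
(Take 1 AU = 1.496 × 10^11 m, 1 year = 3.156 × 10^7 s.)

Convert to SI: r = 1.737 AU = 2.59855e+11 m; v = 0.06341 AU/year = 300.575 m/s.
For a circular orbit v² = GM/r, so GM = v² · r.
GM = (300.575)² · 2.59855e+11 m³/s² ≈ 2.348e+16 m³/s² = 2.348 × 10^16 m³/s².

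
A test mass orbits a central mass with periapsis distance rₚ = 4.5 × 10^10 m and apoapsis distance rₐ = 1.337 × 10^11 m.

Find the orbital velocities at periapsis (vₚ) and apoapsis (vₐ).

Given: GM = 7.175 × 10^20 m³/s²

Use the vis-viva equation v² = GM(2/r − 1/a) with a = (rₚ + rₐ)/2 = (4.5e+10 + 1.337e+11)/2 = 8.935e+10 m.
vₚ = √(GM · (2/rₚ − 1/a)) = √(7.175e+20 · (2/4.5e+10 − 1/8.935e+10)) m/s ≈ 1.545e+05 m/s = 154.5 km/s.
vₐ = √(GM · (2/rₐ − 1/a)) = √(7.175e+20 · (2/1.337e+11 − 1/8.935e+10)) m/s ≈ 5.199e+04 m/s = 51.99 km/s.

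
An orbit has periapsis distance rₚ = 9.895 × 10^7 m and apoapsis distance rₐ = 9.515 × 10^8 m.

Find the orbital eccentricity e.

e = (rₐ − rₚ) / (rₐ + rₚ).
e = (9.515e+08 − 9.895e+07) / (9.515e+08 + 9.895e+07) = 8.5255e+08 / 1.05045e+09 ≈ 0.8116.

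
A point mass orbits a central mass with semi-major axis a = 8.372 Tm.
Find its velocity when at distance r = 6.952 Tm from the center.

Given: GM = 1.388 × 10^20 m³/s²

Convert to SI: a = 8.372 Tm = 8.372e+12 m; r = 6.952 Tm = 6.952e+12 m.
Vis-viva: v = √(GM · (2/r − 1/a)).
2/r − 1/a = 2/6.952e+12 − 1/8.372e+12 = 1.68241e-13 m⁻¹.
v = √(1.388e+20 · 1.68241e-13) m/s ≈ 4832 m/s = 4.832 km/s.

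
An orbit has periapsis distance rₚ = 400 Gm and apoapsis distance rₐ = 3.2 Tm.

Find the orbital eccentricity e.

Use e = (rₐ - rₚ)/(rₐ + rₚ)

Convert to SI: rₚ = 400 Gm = 4e+11 m; rₐ = 3.2 Tm = 3.2e+12 m.
e = (rₐ − rₚ) / (rₐ + rₚ).
e = (3.2e+12 − 4e+11) / (3.2e+12 + 4e+11) = 2.8e+12 / 3.6e+12 ≈ 0.7778.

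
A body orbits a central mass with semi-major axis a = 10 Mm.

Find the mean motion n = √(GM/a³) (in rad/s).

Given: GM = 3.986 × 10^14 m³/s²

Convert to SI: a = 10 Mm = 1e+07 m.
n = √(GM / a³).
n = √(3.986e+14 / (1e+07)³) rad/s ≈ 0.0006313 rad/s.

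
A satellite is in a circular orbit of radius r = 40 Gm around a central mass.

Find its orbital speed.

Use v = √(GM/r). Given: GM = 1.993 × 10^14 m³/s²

Convert to SI: r = 40 Gm = 4e+10 m.
For a circular orbit, gravity supplies the centripetal force, so v = √(GM / r).
v = √(1.993e+14 / 4e+10) m/s ≈ 70.59 m/s = 70.59 m/s.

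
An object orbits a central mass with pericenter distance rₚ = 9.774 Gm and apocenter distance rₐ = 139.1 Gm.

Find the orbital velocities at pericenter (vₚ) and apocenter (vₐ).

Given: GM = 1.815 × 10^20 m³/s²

Convert to SI: rₚ = 9.774 Gm = 9.774e+09 m; rₐ = 139.1 Gm = 1.391e+11 m.
Use the vis-viva equation v² = GM(2/r − 1/a) with a = (rₚ + rₐ)/2 = (9.774e+09 + 1.391e+11)/2 = 7.4437e+10 m.
vₚ = √(GM · (2/rₚ − 1/a)) = √(1.815e+20 · (2/9.774e+09 − 1/7.4437e+10)) m/s ≈ 1.863e+05 m/s = 186.3 km/s.
vₐ = √(GM · (2/rₐ − 1/a)) = √(1.815e+20 · (2/1.391e+11 − 1/7.4437e+10)) m/s ≈ 1.309e+04 m/s = 13.09 km/s.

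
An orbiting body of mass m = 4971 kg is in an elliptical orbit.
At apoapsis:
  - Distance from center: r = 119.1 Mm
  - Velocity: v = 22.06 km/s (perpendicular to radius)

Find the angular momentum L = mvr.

Convert to SI: r = 119.1 Mm = 1.191e+08 m; v = 22.06 km/s = 22060 m/s.
Since v is perpendicular to r, L = m · v · r.
L = 4971 · 22060 · 1.191e+08 kg·m²/s ≈ 1.306e+16 kg·m²/s.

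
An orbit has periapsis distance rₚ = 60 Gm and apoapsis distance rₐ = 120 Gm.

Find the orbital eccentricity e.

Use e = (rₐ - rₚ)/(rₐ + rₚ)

Convert to SI: rₚ = 60 Gm = 6e+10 m; rₐ = 120 Gm = 1.2e+11 m.
e = (rₐ − rₚ) / (rₐ + rₚ).
e = (1.2e+11 − 6e+10) / (1.2e+11 + 6e+10) = 6e+10 / 1.8e+11 ≈ 0.3333.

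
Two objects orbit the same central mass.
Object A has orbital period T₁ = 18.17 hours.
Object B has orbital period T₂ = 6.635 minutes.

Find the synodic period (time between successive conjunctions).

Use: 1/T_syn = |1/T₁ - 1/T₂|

Convert to SI: T₁ = 18.17 hours = 65412 s; T₂ = 6.635 minutes = 398.1 s.
T_syn = |T₁ · T₂ / (T₁ − T₂)|.
T_syn = |65412 · 398.1 / (65412 − 398.1)| s ≈ 400.5 s = 6.676 minutes.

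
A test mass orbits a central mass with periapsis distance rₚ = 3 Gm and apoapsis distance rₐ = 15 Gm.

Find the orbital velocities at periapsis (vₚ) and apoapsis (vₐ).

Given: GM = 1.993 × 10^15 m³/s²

Convert to SI: rₚ = 3 Gm = 3e+09 m; rₐ = 15 Gm = 1.5e+10 m.
Use the vis-viva equation v² = GM(2/r − 1/a) with a = (rₚ + rₐ)/2 = (3e+09 + 1.5e+10)/2 = 9e+09 m.
vₚ = √(GM · (2/rₚ − 1/a)) = √(1.993e+15 · (2/3e+09 − 1/9e+09)) m/s ≈ 1052 m/s = 1.052 km/s.
vₐ = √(GM · (2/rₐ − 1/a)) = √(1.993e+15 · (2/1.5e+10 − 1/9e+09)) m/s ≈ 210.4 m/s = 210.4 m/s.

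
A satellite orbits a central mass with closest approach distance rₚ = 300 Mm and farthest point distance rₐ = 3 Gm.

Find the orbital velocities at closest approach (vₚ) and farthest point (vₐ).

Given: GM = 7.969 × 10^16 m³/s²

Convert to SI: rₚ = 300 Mm = 3e+08 m; rₐ = 3 Gm = 3e+09 m.
Use the vis-viva equation v² = GM(2/r − 1/a) with a = (rₚ + rₐ)/2 = (3e+08 + 3e+09)/2 = 1.65e+09 m.
vₚ = √(GM · (2/rₚ − 1/a)) = √(7.969e+16 · (2/3e+08 − 1/1.65e+09)) m/s ≈ 2.198e+04 m/s = 21.98 km/s.
vₐ = √(GM · (2/rₐ − 1/a)) = √(7.969e+16 · (2/3e+09 − 1/1.65e+09)) m/s ≈ 2198 m/s = 2.198 km/s.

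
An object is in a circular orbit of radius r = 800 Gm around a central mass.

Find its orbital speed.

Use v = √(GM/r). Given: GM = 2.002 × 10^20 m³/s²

Convert to SI: r = 800 Gm = 8e+11 m.
For a circular orbit, gravity supplies the centripetal force, so v = √(GM / r).
v = √(2.002e+20 / 8e+11) m/s ≈ 1.582e+04 m/s = 15.82 km/s.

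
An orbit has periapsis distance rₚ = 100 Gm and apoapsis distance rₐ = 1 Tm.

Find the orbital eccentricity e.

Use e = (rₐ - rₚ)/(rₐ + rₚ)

Convert to SI: rₚ = 100 Gm = 1e+11 m; rₐ = 1 Tm = 1e+12 m.
e = (rₐ − rₚ) / (rₐ + rₚ).
e = (1e+12 − 1e+11) / (1e+12 + 1e+11) = 9e+11 / 1.1e+12 ≈ 0.8182.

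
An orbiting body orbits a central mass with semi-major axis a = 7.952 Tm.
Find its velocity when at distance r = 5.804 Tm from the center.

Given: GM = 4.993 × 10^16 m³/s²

Convert to SI: a = 7.952 Tm = 7.952e+12 m; r = 5.804 Tm = 5.804e+12 m.
Vis-viva: v = √(GM · (2/r − 1/a)).
2/r − 1/a = 2/5.804e+12 − 1/7.952e+12 = 2.18835e-13 m⁻¹.
v = √(4.993e+16 · 2.18835e-13) m/s ≈ 104.5 m/s = 104.5 m/s.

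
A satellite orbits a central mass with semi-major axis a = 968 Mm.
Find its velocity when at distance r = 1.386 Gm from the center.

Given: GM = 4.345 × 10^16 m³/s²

Convert to SI: a = 968 Mm = 9.68e+08 m; r = 1.386 Gm = 1.386e+09 m.
Vis-viva: v = √(GM · (2/r − 1/a)).
2/r − 1/a = 2/1.386e+09 − 1/9.68e+08 = 4.09944e-10 m⁻¹.
v = √(4.345e+16 · 4.09944e-10) m/s ≈ 4220 m/s = 4.22 km/s.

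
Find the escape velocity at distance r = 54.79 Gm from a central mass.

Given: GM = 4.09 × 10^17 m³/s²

Convert to SI: r = 54.79 Gm = 5.479e+10 m.
Escape velocity comes from setting total energy to zero: ½v² − GM/r = 0 ⇒ v_esc = √(2GM / r).
v_esc = √(2 · 4.09e+17 / 5.479e+10) m/s ≈ 3864 m/s = 3.864 km/s.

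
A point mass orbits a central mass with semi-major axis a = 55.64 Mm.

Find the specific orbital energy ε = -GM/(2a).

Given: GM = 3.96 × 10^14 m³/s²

Convert to SI: a = 55.64 Mm = 5.564e+07 m.
ε = −GM / (2a).
ε = −3.96e+14 / (2 · 5.564e+07) J/kg ≈ -3.559e+06 J/kg = -3.559 MJ/kg.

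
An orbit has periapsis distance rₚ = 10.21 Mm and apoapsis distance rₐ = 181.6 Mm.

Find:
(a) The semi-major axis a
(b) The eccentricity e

Convert to SI: rₚ = 10.21 Mm = 1.021e+07 m; rₐ = 181.6 Mm = 1.816e+08 m.
(a) a = (rₚ + rₐ) / 2 = (1.021e+07 + 1.816e+08) / 2 ≈ 9.59e+07 m = 95.91 Mm.
(b) e = (rₐ − rₚ) / (rₐ + rₚ) = (1.816e+08 − 1.021e+07) / (1.816e+08 + 1.021e+07) ≈ 0.8935.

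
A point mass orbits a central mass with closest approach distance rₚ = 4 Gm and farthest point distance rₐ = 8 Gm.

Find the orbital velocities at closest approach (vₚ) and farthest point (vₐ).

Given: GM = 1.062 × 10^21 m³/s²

Convert to SI: rₚ = 4 Gm = 4e+09 m; rₐ = 8 Gm = 8e+09 m.
Use the vis-viva equation v² = GM(2/r − 1/a) with a = (rₚ + rₐ)/2 = (4e+09 + 8e+09)/2 = 6e+09 m.
vₚ = √(GM · (2/rₚ − 1/a)) = √(1.062e+21 · (2/4e+09 − 1/6e+09)) m/s ≈ 5.95e+05 m/s = 595 km/s.
vₐ = √(GM · (2/rₐ − 1/a)) = √(1.062e+21 · (2/8e+09 − 1/6e+09)) m/s ≈ 2.975e+05 m/s = 297.5 km/s.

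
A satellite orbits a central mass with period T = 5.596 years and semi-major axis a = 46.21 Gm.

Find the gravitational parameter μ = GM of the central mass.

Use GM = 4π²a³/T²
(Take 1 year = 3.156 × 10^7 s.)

Convert to SI: T = 5.596 years = 1.7661e+08 s; a = 46.21 Gm = 4.621e+10 m.
GM = 4π² · a³ / T².
GM = 4π² · (4.621e+10)³ / (1.7661e+08)² m³/s² ≈ 1.249e+17 m³/s² = 1.249 × 10^17 m³/s².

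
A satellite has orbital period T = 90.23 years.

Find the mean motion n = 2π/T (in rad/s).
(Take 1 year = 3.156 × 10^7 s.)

Convert to SI: T = 90.23 years = 2.84766e+09 s.
n = 2π / T.
n = 2π / 2.84766e+09 s ≈ 2.206e-09 rad/s.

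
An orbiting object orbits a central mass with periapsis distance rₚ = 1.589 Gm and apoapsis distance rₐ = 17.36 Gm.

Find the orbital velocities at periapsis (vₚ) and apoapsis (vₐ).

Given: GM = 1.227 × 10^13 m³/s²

Convert to SI: rₚ = 1.589 Gm = 1.589e+09 m; rₐ = 17.36 Gm = 1.736e+10 m.
Use the vis-viva equation v² = GM(2/r − 1/a) with a = (rₚ + rₐ)/2 = (1.589e+09 + 1.736e+10)/2 = 9.4745e+09 m.
vₚ = √(GM · (2/rₚ − 1/a)) = √(1.227e+13 · (2/1.589e+09 − 1/9.4745e+09)) m/s ≈ 118.9 m/s = 118.9 m/s.
vₐ = √(GM · (2/rₐ − 1/a)) = √(1.227e+13 · (2/1.736e+10 − 1/9.4745e+09)) m/s ≈ 10.89 m/s = 10.89 m/s.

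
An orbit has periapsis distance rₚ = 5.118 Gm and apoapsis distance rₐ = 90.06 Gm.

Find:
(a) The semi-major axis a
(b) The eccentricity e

Convert to SI: rₚ = 5.118 Gm = 5.118e+09 m; rₐ = 90.06 Gm = 9.006e+10 m.
(a) a = (rₚ + rₐ) / 2 = (5.118e+09 + 9.006e+10) / 2 ≈ 4.759e+10 m = 47.59 Gm.
(b) e = (rₐ − rₚ) / (rₐ + rₚ) = (9.006e+10 − 5.118e+09) / (9.006e+10 + 5.118e+09) ≈ 0.8925.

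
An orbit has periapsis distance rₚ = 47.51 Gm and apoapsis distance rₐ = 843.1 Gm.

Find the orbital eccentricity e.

Convert to SI: rₚ = 47.51 Gm = 4.751e+10 m; rₐ = 843.1 Gm = 8.431e+11 m.
e = (rₐ − rₚ) / (rₐ + rₚ).
e = (8.431e+11 − 4.751e+10) / (8.431e+11 + 4.751e+10) = 7.9559e+11 / 8.9061e+11 ≈ 0.8933.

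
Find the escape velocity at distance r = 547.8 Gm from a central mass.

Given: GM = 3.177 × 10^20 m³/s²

Convert to SI: r = 547.8 Gm = 5.478e+11 m.
Escape velocity comes from setting total energy to zero: ½v² − GM/r = 0 ⇒ v_esc = √(2GM / r).
v_esc = √(2 · 3.177e+20 / 5.478e+11) m/s ≈ 3.406e+04 m/s = 34.06 km/s.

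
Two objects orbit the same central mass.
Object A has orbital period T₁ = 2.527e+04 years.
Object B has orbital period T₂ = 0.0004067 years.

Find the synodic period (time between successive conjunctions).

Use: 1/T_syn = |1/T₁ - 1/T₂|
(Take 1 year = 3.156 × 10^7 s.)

Convert to SI: T₁ = 2.527e+04 years = 7.97521e+11 s; T₂ = 0.0004067 years = 12835.5 s.
T_syn = |T₁ · T₂ / (T₁ − T₂)|.
T_syn = |7.97521e+11 · 12835.5 / (7.97521e+11 − 12835.5)| s ≈ 1.284e+04 s = 0.0004067 years.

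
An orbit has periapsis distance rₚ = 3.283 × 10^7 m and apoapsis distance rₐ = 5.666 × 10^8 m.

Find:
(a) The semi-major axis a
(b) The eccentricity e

(a) a = (rₚ + rₐ) / 2 = (3.283e+07 + 5.666e+08) / 2 ≈ 2.997e+08 m = 2.997 × 10^8 m.
(b) e = (rₐ − rₚ) / (rₐ + rₚ) = (5.666e+08 − 3.283e+07) / (5.666e+08 + 3.283e+07) ≈ 0.8905.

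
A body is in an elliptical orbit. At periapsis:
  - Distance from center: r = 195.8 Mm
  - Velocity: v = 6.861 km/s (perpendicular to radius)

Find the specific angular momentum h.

Convert to SI: r = 195.8 Mm = 1.958e+08 m; v = 6.861 km/s = 6861 m/s.
With v perpendicular to r, h = r · v.
h = 1.958e+08 · 6861 m²/s ≈ 1.343e+12 m²/s.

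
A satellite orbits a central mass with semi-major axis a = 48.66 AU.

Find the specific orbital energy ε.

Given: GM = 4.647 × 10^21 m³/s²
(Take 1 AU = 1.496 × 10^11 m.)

Convert to SI: a = 48.66 AU = 7.27954e+12 m.
ε = −GM / (2a).
ε = −4.647e+21 / (2 · 7.27954e+12) J/kg ≈ -3.192e+08 J/kg = -319.2 MJ/kg.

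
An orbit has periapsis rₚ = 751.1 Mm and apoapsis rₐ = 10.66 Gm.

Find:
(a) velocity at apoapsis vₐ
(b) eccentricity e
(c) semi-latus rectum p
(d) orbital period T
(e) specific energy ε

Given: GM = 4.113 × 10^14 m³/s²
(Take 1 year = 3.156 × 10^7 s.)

Convert to SI: rₚ = 751.1 Mm = 7.511e+08 m; rₐ = 10.66 Gm = 1.066e+10 m.
(a) With a = (rₚ + rₐ)/2 = 5.70555e+09 m, vₐ = √(GM (2/rₐ − 1/a)) = √(4.113e+14 · (2/1.066e+10 − 1/5.70555e+09)) m/s ≈ 71.27 m/s
(b) e = (rₐ − rₚ)/(rₐ + rₚ) = (1.066e+10 − 7.511e+08)/(1.066e+10 + 7.511e+08) ≈ 0.8684
(c) From a = (rₚ + rₐ)/2 = 5.70555e+09 m and e = (rₐ − rₚ)/(rₐ + rₚ) = 0.868356, p = a(1 − e²) = 5.70555e+09 · (1 − (0.868356)²) ≈ 1.403e+09 m
(d) With a = (rₚ + rₐ)/2 = 5.70555e+09 m, T = 2π √(a³/GM) = 2π √((5.70555e+09)³/4.113e+14) s ≈ 1.335e+08 s
(e) With a = (rₚ + rₐ)/2 = 5.70555e+09 m, ε = −GM/(2a) = −4.113e+14/(2 · 5.70555e+09) J/kg ≈ -3.604e+04 J/kg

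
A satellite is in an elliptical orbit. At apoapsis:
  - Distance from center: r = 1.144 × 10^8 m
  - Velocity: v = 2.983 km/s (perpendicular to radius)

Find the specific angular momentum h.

Convert to SI: v = 2.983 km/s = 2983 m/s.
With v perpendicular to r, h = r · v.
h = 1.144e+08 · 2983 m²/s ≈ 3.413e+11 m²/s.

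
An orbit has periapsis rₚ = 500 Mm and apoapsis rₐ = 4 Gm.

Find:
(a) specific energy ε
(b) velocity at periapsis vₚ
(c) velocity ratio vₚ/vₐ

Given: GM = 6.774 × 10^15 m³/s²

Convert to SI: rₚ = 500 Mm = 5e+08 m; rₐ = 4 Gm = 4e+09 m.
(a) With a = (rₚ + rₐ)/2 = 2.25e+09 m, ε = −GM/(2a) = −6.774e+15/(2 · 2.25e+09) J/kg ≈ -1.505e+06 J/kg
(b) With a = (rₚ + rₐ)/2 = 2.25e+09 m, vₚ = √(GM (2/rₚ − 1/a)) = √(6.774e+15 · (2/5e+08 − 1/2.25e+09)) m/s ≈ 4908 m/s
(c) Conservation of angular momentum (rₚvₚ = rₐvₐ) gives vₚ/vₐ = rₐ/rₚ = 4e+09/5e+08 ≈ 8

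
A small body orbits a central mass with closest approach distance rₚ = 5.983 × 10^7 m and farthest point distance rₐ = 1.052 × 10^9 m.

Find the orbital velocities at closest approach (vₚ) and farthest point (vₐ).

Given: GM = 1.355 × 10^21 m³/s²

Use the vis-viva equation v² = GM(2/r − 1/a) with a = (rₚ + rₐ)/2 = (5.983e+07 + 1.052e+09)/2 = 5.55915e+08 m.
vₚ = √(GM · (2/rₚ − 1/a)) = √(1.355e+21 · (2/5.983e+07 − 1/5.55915e+08)) m/s ≈ 6.547e+06 m/s = 6547 km/s.
vₐ = √(GM · (2/rₐ − 1/a)) = √(1.355e+21 · (2/1.052e+09 − 1/5.55915e+08)) m/s ≈ 3.723e+05 m/s = 372.3 km/s.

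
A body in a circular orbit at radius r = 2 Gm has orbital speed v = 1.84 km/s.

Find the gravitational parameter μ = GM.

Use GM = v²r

Convert to SI: r = 2 Gm = 2e+09 m; v = 1.84 km/s = 1840 m/s.
For a circular orbit v² = GM/r, so GM = v² · r.
GM = (1840)² · 2e+09 m³/s² ≈ 6.771e+15 m³/s² = 6.771 × 10^15 m³/s².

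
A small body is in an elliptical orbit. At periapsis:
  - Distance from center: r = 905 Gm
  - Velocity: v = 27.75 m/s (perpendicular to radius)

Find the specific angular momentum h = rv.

Convert to SI: r = 905 Gm = 9.05e+11 m.
With v perpendicular to r, h = r · v.
h = 9.05e+11 · 27.75 m²/s ≈ 2.511e+13 m²/s.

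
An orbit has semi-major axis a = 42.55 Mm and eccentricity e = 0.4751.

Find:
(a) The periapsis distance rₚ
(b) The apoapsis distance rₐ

Convert to SI: a = 42.55 Mm = 4.255e+07 m.
(a) rₚ = a(1 − e) = 4.255e+07 · (1 − 0.4751) = 4.255e+07 · 0.5249 ≈ 2.233e+07 m = 22.33 Mm.
(b) rₐ = a(1 + e) = 4.255e+07 · (1 + 0.4751) = 4.255e+07 · 1.4751 ≈ 6.277e+07 m = 62.77 Mm.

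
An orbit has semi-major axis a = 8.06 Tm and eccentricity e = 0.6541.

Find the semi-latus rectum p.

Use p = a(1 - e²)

Convert to SI: a = 8.06 Tm = 8.06e+12 m.
p = a (1 − e²).
p = 8.06e+12 · (1 − (0.6541)²) = 8.06e+12 · 0.572153 ≈ 4.612e+12 m = 4.612 Tm.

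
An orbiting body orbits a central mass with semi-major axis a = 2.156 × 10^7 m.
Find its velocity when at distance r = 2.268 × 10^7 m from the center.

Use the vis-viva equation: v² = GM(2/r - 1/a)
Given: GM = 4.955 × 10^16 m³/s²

Vis-viva: v = √(GM · (2/r − 1/a)).
2/r − 1/a = 2/2.268e+07 − 1/2.156e+07 = 4.18012e-08 m⁻¹.
v = √(4.955e+16 · 4.18012e-08) m/s ≈ 4.551e+04 m/s = 45.51 km/s.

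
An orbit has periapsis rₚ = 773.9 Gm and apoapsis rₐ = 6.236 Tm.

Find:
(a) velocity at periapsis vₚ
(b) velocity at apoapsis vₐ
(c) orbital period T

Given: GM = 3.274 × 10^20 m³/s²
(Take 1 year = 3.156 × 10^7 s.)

Convert to SI: rₚ = 773.9 Gm = 7.739e+11 m; rₐ = 6.236 Tm = 6.236e+12 m.
(a) With a = (rₚ + rₐ)/2 = 3.50495e+12 m, vₚ = √(GM (2/rₚ − 1/a)) = √(3.274e+20 · (2/7.739e+11 − 1/3.50495e+12)) m/s ≈ 2.744e+04 m/s
(b) With a = (rₚ + rₐ)/2 = 3.50495e+12 m, vₐ = √(GM (2/rₐ − 1/a)) = √(3.274e+20 · (2/6.236e+12 − 1/3.50495e+12)) m/s ≈ 3405 m/s
(c) With a = (rₚ + rₐ)/2 = 3.50495e+12 m, T = 2π √(a³/GM) = 2π √((3.50495e+12)³/3.274e+20) s ≈ 2.279e+09 s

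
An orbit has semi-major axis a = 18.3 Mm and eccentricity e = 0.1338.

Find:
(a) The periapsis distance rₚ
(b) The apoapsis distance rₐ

Convert to SI: a = 18.3 Mm = 1.83e+07 m.
(a) rₚ = a(1 − e) = 1.83e+07 · (1 − 0.1338) = 1.83e+07 · 0.8662 ≈ 1.585e+07 m = 15.85 Mm.
(b) rₐ = a(1 + e) = 1.83e+07 · (1 + 0.1338) = 1.83e+07 · 1.1338 ≈ 2.075e+07 m = 20.75 Mm.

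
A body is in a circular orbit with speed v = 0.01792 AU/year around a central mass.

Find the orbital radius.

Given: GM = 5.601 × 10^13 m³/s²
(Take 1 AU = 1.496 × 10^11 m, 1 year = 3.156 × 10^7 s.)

Convert to SI: v = 0.01792 AU/year = 84.944 m/s.
For a circular orbit, v² = GM / r, so r = GM / v².
r = 5.601e+13 / (84.944)² m ≈ 7.762e+09 m = 0.05189 AU.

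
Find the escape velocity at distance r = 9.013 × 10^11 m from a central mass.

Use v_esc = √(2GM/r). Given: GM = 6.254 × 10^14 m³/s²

Escape velocity comes from setting total energy to zero: ½v² − GM/r = 0 ⇒ v_esc = √(2GM / r).
v_esc = √(2 · 6.254e+14 / 9.013e+11) m/s ≈ 37.25 m/s = 37.25 m/s.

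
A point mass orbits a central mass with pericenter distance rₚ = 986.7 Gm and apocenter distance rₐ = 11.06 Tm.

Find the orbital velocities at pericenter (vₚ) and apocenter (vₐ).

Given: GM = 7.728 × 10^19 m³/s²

Convert to SI: rₚ = 986.7 Gm = 9.867e+11 m; rₐ = 11.06 Tm = 1.106e+13 m.
Use the vis-viva equation v² = GM(2/r − 1/a) with a = (rₚ + rₐ)/2 = (9.867e+11 + 1.106e+13)/2 = 6.02335e+12 m.
vₚ = √(GM · (2/rₚ − 1/a)) = √(7.728e+19 · (2/9.867e+11 − 1/6.02335e+12)) m/s ≈ 1.199e+04 m/s = 11.99 km/s.
vₐ = √(GM · (2/rₐ − 1/a)) = √(7.728e+19 · (2/1.106e+13 − 1/6.02335e+12)) m/s ≈ 1070 m/s = 1.07 km/s.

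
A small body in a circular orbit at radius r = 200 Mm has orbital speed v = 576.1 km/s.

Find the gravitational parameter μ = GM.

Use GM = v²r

Convert to SI: r = 200 Mm = 2e+08 m; v = 576.1 km/s = 576100 m/s.
For a circular orbit v² = GM/r, so GM = v² · r.
GM = (576100)² · 2e+08 m³/s² ≈ 6.638e+19 m³/s² = 6.638 × 10^19 m³/s².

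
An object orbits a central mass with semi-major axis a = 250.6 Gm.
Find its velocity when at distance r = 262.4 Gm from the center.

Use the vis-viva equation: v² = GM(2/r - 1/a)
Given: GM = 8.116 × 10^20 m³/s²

Convert to SI: a = 250.6 Gm = 2.506e+11 m; r = 262.4 Gm = 2.624e+11 m.
Vis-viva: v = √(GM · (2/r − 1/a)).
2/r − 1/a = 2/2.624e+11 − 1/2.506e+11 = 3.63153e-12 m⁻¹.
v = √(8.116e+20 · 3.63153e-12) m/s ≈ 5.429e+04 m/s = 54.29 km/s.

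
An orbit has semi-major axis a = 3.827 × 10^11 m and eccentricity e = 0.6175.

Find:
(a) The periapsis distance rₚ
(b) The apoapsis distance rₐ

(a) rₚ = a(1 − e) = 3.827e+11 · (1 − 0.6175) = 3.827e+11 · 0.3825 ≈ 1.464e+11 m = 1.464 × 10^11 m.
(b) rₐ = a(1 + e) = 3.827e+11 · (1 + 0.6175) = 3.827e+11 · 1.6175 ≈ 6.19e+11 m = 6.19 × 10^11 m.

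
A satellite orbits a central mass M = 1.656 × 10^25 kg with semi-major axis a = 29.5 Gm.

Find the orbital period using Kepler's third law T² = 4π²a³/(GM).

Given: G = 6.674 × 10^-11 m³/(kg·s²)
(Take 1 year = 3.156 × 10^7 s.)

Convert to SI: a = 29.5 Gm = 2.95e+10 m.
GM = G · M = 6.674e-11 · 1.656e+25 = 1.10521e+15 m³/s².
Kepler's third law: T = 2π √(a³ / GM).
Substituting a = 2.95e+10 m and GM = 1.10521e+15 m³/s²:
T = 2π √((2.95e+10)³ / 1.10521e+15) s
T ≈ 9.576e+08 s = 30.34 years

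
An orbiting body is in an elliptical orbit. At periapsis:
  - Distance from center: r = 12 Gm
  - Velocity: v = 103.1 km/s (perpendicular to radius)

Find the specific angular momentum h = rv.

Convert to SI: r = 12 Gm = 1.2e+10 m; v = 103.1 km/s = 103100 m/s.
With v perpendicular to r, h = r · v.
h = 1.2e+10 · 103100 m²/s ≈ 1.237e+15 m²/s.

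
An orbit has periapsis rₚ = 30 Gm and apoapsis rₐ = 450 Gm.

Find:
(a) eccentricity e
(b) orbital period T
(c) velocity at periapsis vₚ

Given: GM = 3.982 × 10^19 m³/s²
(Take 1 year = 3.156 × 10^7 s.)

Convert to SI: rₚ = 30 Gm = 3e+10 m; rₐ = 450 Gm = 4.5e+11 m.
(a) e = (rₐ − rₚ)/(rₐ + rₚ) = (4.5e+11 − 3e+10)/(4.5e+11 + 3e+10) ≈ 0.875
(b) With a = (rₚ + rₐ)/2 = 2.4e+11 m, T = 2π √(a³/GM) = 2π √((2.4e+11)³/3.982e+19) s ≈ 1.171e+08 s
(c) With a = (rₚ + rₐ)/2 = 2.4e+11 m, vₚ = √(GM (2/rₚ − 1/a)) = √(3.982e+19 · (2/3e+10 − 1/2.4e+11)) m/s ≈ 4.989e+04 m/s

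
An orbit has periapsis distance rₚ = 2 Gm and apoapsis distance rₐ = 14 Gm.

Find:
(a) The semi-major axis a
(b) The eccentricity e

Convert to SI: rₚ = 2 Gm = 2e+09 m; rₐ = 14 Gm = 1.4e+10 m.
(a) a = (rₚ + rₐ) / 2 = (2e+09 + 1.4e+10) / 2 ≈ 8e+09 m = 8 Gm.
(b) e = (rₐ − rₚ) / (rₐ + rₚ) = (1.4e+10 − 2e+09) / (1.4e+10 + 2e+09) ≈ 0.75.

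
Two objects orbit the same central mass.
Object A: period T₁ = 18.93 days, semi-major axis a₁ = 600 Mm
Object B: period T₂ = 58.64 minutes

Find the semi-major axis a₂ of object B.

Convert to SI: T₁ = 18.93 days = 1.63555e+06 s; a₁ = 600 Mm = 6e+08 m; T₂ = 58.64 minutes = 3518.4 s.
Kepler's third law: (T₁/T₂)² = (a₁/a₂)³ ⇒ a₂ = a₁ · (T₂/T₁)^(2/3).
T₂/T₁ = 3518.4 / 1.63555e+06 = 0.0021512.
a₂ = 6e+08 · (0.0021512)^(2/3) m ≈ 9.999e+06 m = 9.999 Mm.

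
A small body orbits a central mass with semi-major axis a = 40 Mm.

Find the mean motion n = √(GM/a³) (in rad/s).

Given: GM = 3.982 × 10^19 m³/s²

Convert to SI: a = 40 Mm = 4e+07 m.
n = √(GM / a³).
n = √(3.982e+19 / (4e+07)³) rad/s ≈ 0.02494 rad/s.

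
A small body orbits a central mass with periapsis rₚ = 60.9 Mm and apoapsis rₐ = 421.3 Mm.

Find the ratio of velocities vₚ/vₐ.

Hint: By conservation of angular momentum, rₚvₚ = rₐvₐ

Convert to SI: rₚ = 60.9 Mm = 6.09e+07 m; rₐ = 421.3 Mm = 4.213e+08 m.
Conservation of angular momentum gives rₚvₚ = rₐvₐ, so vₚ/vₐ = rₐ/rₚ.
vₚ/vₐ = 4.213e+08 / 6.09e+07 ≈ 6.918.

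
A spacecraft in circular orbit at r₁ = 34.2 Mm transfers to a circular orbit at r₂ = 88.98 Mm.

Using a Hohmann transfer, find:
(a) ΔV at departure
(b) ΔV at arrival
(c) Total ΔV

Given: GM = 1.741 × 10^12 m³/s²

Convert to SI: r₁ = 34.2 Mm = 3.42e+07 m; r₂ = 88.98 Mm = 8.898e+07 m.
Transfer semi-major axis: a_t = (r₁ + r₂)/2 = (3.42e+07 + 8.898e+07)/2 = 6.159e+07 m.
Circular speeds: v₁ = √(GM/r₁) = 225.625 m/s, v₂ = √(GM/r₂) = 139.879 m/s.
Transfer speeds (vis-viva v² = GM(2/r − 1/a_t)): v₁ᵗ = 271.192 m/s, v₂ᵗ = 104.234 m/s.
(a) ΔV₁ = |v₁ᵗ − v₁| ≈ 45.57 m/s = 45.57 m/s.
(b) ΔV₂ = |v₂ − v₂ᵗ| ≈ 35.64 m/s = 35.64 m/s.
(c) ΔV_total = ΔV₁ + ΔV₂ ≈ 81.21 m/s = 81.21 m/s.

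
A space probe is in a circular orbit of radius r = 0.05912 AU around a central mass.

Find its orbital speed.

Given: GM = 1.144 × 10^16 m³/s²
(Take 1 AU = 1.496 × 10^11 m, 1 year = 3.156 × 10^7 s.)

Convert to SI: r = 0.05912 AU = 8.84435e+09 m.
For a circular orbit, gravity supplies the centripetal force, so v = √(GM / r).
v = √(1.144e+16 / 8.84435e+09) m/s ≈ 1137 m/s = 0.2399 AU/year.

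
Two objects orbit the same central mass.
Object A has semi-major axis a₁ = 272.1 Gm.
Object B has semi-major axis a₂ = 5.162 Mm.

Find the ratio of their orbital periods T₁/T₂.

Convert to SI: a₁ = 272.1 Gm = 2.721e+11 m; a₂ = 5.162 Mm = 5.162e+06 m.
From Kepler's third law, (T₁/T₂)² = (a₁/a₂)³, so T₁/T₂ = (a₁/a₂)^(3/2).
a₁/a₂ = 2.721e+11 / 5.162e+06 = 52712.1.
T₁/T₂ = (52712.1)^(3/2) ≈ 1.21e+07.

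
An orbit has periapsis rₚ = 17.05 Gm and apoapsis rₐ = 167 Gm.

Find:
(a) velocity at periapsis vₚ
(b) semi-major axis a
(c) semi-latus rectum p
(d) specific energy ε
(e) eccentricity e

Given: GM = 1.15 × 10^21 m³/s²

Convert to SI: rₚ = 17.05 Gm = 1.705e+10 m; rₐ = 167 Gm = 1.67e+11 m.
(a) With a = (rₚ + rₐ)/2 = 9.2025e+10 m, vₚ = √(GM (2/rₚ − 1/a)) = √(1.15e+21 · (2/1.705e+10 − 1/9.2025e+10)) m/s ≈ 3.499e+05 m/s
(b) a = (rₚ + rₐ)/2 = (1.705e+10 + 1.67e+11)/2 ≈ 9.202e+10 m
(c) From a = (rₚ + rₐ)/2 = 9.2025e+10 m and e = (rₐ − rₚ)/(rₐ + rₚ) = 0.814724, p = a(1 − e²) = 9.2025e+10 · (1 − (0.814724)²) ≈ 3.094e+10 m
(d) With a = (rₚ + rₐ)/2 = 9.2025e+10 m, ε = −GM/(2a) = −1.15e+21/(2 · 9.2025e+10) J/kg ≈ -6.248e+09 J/kg
(e) e = (rₐ − rₚ)/(rₐ + rₚ) = (1.67e+11 − 1.705e+10)/(1.67e+11 + 1.705e+10) ≈ 0.8147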